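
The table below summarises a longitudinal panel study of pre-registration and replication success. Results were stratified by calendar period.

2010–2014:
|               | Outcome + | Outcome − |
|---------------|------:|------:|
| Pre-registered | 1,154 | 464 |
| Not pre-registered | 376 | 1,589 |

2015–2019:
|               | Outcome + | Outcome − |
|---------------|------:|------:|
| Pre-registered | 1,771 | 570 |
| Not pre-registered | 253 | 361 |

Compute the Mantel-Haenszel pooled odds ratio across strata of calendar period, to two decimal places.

7.47

OR_MH = Σ(aᵢdᵢ/nᵢ) / Σ(bᵢcᵢ/nᵢ), where nᵢ is the stratum total.
Stratum 1 (2010–2014): n = 3583; a·d/n = 1154·1589/3583 = 511.7795; b·c/n = 464·376/3583 = 48.6922
Stratum 2 (2015–2019): n = 2955; a·d/n = 1771·361/2955 = 216.3557; b·c/n = 570·253/2955 = 48.8020
OR_MH = (511.7795 + 216.3557) / (48.6922 + 48.8020) = 728.1352 / 97.4942 = 7.46850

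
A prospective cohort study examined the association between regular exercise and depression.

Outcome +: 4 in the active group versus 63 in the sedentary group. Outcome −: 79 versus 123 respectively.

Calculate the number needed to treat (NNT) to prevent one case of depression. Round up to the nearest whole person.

4

Risk in treated group = 4/83 = 0.04819; risk in control = 63/186 = 0.33871.
Absolute risk reduction = 0.33871 − 0.04819 = 0.29052
NNT = 1 / ARR = 1 / 0.29052 = 3.442 → round up → 4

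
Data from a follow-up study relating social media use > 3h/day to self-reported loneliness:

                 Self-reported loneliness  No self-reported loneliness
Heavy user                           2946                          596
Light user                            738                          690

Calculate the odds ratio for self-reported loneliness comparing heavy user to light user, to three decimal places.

4.621

Cells: a = 2946, b = 596, c = 738, d = 690.
OR = (a·d)/(b·c) = (2946 × 690) / (596 × 738) = 2032740 / 439848 = 4.62146
The odds of self-reported loneliness are about 4.62 times as high in the heavy user group.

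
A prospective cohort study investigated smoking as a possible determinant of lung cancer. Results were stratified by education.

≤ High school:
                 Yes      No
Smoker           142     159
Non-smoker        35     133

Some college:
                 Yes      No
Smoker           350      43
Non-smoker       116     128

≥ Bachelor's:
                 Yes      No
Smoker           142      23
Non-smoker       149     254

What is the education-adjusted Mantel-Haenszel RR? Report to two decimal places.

RR_MH = Σ(aᵢ·n₀ᵢ/nᵢ) / Σ(cᵢ·n₁ᵢ/nᵢ), with n₁ᵢ = aᵢ+bᵢ (exposed), n₀ᵢ = cᵢ+dᵢ (unexposed), nᵢ = n₁ᵢ+n₀ᵢ.
Stratum 1 (≤ High school): n₁ = 301, n₀ = 168, n = 469; a·n₀/n = 142·168/469 = 50.8657; c·n₁/n = 35·301/469 = 22.4627
Stratum 2 (Some college): n₁ = 393, n₀ = 244, n = 637; a·n₀/n = 350·244/637 = 134.0659; c·n₁/n = 116·393/637 = 71.5667
Stratum 3 (≥ Bachelor's): n₁ = 165, n₀ = 403, n = 568; a·n₀/n = 142·403/568 = 100.7500; c·n₁/n = 149·165/568 = 43.2835
RR_MH = (50.8657 + 134.0659 + 100.7500) / (22.4627 + 71.5667 + 43.2835) = 285.6816 / 137.3129 = 2.08052

2.08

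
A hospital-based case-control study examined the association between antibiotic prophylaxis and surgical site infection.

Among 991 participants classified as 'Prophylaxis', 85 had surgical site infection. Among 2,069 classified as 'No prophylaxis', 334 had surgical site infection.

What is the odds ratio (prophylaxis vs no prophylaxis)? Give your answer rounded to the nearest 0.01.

0.49

From the description: a = 85, b = 906, c = 334, d = 1735.
OR = (a·d)/(b·c) = (85 × 1735) / (906 × 334) = 147475 / 302604 = 0.48735
Exposure is associated with lower odds of surgical site infection (OR = 0.49 < 1).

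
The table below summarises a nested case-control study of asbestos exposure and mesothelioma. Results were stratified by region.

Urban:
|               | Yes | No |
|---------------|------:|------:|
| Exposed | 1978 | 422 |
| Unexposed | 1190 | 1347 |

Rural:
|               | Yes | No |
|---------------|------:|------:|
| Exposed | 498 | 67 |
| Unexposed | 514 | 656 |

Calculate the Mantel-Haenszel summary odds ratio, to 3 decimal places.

5.988

OR_MH = Σ(aᵢdᵢ/nᵢ) / Σ(bᵢcᵢ/nᵢ), where nᵢ is the stratum total.
Stratum 1 (Urban): n = 4937; a·d/n = 1978·1347/4937 = 539.6731; b·c/n = 422·1190/4937 = 101.7176
Stratum 2 (Rural): n = 1735; a·d/n = 498·656/1735 = 188.2928; b·c/n = 67·514/1735 = 19.8490
OR_MH = (539.6731 + 188.2928) / (101.7176 + 19.8490) = 727.9659 / 121.5666 = 5.98820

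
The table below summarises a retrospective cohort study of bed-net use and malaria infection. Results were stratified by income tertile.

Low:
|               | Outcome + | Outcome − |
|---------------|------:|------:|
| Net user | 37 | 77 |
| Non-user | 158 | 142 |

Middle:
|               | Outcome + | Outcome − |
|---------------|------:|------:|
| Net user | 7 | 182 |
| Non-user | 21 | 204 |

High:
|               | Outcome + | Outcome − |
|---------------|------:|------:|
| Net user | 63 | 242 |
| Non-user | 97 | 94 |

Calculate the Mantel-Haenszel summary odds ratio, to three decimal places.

0.327

OR_MH = Σ(aᵢdᵢ/nᵢ) / Σ(bᵢcᵢ/nᵢ), where nᵢ is the stratum total.
Stratum 1 (Low): n = 414; a·d/n = 37·142/414 = 12.6908; b·c/n = 77·158/414 = 29.3865
Stratum 2 (Middle): n = 414; a·d/n = 7·204/414 = 3.4493; b·c/n = 182·21/414 = 9.2319
Stratum 3 (High): n = 496; a·d/n = 63·94/496 = 11.9395; b·c/n = 242·97/496 = 47.3266
OR_MH = (12.6908 + 3.4493 + 11.9395) / (29.3865 + 9.2319 + 47.3266) = 28.0796 / 85.9450 = 0.32672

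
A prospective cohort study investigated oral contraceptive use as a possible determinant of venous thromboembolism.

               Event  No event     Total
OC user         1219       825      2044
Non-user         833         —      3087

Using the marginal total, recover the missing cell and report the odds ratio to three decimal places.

The missing cell is in the unexposed row: 3087 − 833 = 2254.
So a = 1219, b = 825, c = 833, d = 2254.
OR = (a·d)/(b·c) = (1219 × 2254) / (825 × 833) = 2747626 / 687225 = 3.99815

3.998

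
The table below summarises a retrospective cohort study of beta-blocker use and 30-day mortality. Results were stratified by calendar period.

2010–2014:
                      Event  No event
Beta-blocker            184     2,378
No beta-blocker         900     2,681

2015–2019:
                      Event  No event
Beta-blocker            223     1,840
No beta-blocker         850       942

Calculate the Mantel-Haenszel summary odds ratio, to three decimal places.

OR_MH = Σ(aᵢdᵢ/nᵢ) / Σ(bᵢcᵢ/nᵢ), where nᵢ is the stratum total.
Stratum 1 (2010–2014): n = 6143; a·d/n = 184·2681/6143 = 80.3034; b·c/n = 2378·900/6143 = 348.3965
Stratum 2 (2015–2019): n = 3855; a·d/n = 223·942/3855 = 54.4918; b·c/n = 1840·850/3855 = 405.7069
OR_MH = (80.3034 + 54.4918) / (348.3965 + 405.7069) = 134.7953 / 754.1034 = 0.17875

0.179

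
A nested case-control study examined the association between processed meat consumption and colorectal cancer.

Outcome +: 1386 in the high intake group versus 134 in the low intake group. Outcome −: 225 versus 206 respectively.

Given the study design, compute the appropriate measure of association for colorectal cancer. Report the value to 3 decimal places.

From the description: a = 1386, b = 225, c = 134, d = 206.
This is a nested case-control study: participants were sampled on outcome status, so risks in the source population cannot be estimated directly — relative risk is not valid here. The odds ratio is the appropriate measure.
OR = (a·d)/(b·c) = (1386 × 206) / (225 × 134) = 285516 / 30150 = 9.46985

9.470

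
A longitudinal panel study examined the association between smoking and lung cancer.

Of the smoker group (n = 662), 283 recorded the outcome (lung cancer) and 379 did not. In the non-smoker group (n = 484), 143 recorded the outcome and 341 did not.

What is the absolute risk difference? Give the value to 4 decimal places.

0.1320

From the description: a = 283, b = 379, c = 143, d = 341.
Risk in exposed = 283/662 = 0.427492; risk in unexposed = 143/484 = 0.295455.
Risk difference = 0.427492 − 0.295455 = 0.132038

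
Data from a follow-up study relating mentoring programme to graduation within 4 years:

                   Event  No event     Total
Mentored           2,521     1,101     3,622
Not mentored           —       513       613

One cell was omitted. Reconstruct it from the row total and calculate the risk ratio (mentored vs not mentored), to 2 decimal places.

The missing cell is in the unexposed row: 613 − 513 = 100.
So a = 2521, b = 1101, c = 100, d = 513.
RR = [a/(a+b)] / [c/(c+d)] = (2521/3622) / (100/613) = 0.69602/0.16313 = 4.26663

4.27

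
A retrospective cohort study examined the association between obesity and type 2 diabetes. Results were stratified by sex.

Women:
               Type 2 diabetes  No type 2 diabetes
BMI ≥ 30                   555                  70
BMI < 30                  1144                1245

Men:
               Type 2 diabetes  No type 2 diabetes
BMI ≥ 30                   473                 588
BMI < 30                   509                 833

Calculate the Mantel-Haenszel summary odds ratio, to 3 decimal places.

OR_MH = Σ(aᵢdᵢ/nᵢ) / Σ(bᵢcᵢ/nᵢ), where nᵢ is the stratum total.
Stratum 1 (Women): n = 3014; a·d/n = 555·1245/3014 = 229.2551; b·c/n = 70·1144/3014 = 26.5693
Stratum 2 (Men): n = 2403; a·d/n = 473·833/2403 = 163.9655; b·c/n = 588·509/2403 = 124.5493
OR_MH = (229.2551 + 163.9655) / (26.5693 + 124.5493) = 393.2206 / 151.1187 = 2.60207

2.602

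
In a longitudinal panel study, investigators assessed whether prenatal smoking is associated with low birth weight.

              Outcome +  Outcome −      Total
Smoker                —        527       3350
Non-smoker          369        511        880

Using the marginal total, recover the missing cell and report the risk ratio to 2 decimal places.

2.01

The missing cell is in the exposed row: 3350 − 527 = 2823.
So a = 2823, b = 527, c = 369, d = 511.
RR = [a/(a+b)] / [c/(c+d)] = (2823/3350) / (369/880) = 0.84269/0.41932 = 2.00966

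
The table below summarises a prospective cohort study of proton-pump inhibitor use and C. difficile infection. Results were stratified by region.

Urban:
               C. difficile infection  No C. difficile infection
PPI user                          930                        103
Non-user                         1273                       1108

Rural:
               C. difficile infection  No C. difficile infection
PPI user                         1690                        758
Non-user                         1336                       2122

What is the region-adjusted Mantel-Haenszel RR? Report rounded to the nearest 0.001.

1.745

RR_MH = Σ(aᵢ·n₀ᵢ/nᵢ) / Σ(cᵢ·n₁ᵢ/nᵢ), with n₁ᵢ = aᵢ+bᵢ (exposed), n₀ᵢ = cᵢ+dᵢ (unexposed), nᵢ = n₁ᵢ+n₀ᵢ.
Stratum 1 (Urban): n₁ = 1033, n₀ = 2381, n = 3414; a·n₀/n = 930·2381/3414 = 648.6028; c·n₁/n = 1273·1033/3414 = 385.1813
Stratum 2 (Rural): n₁ = 2448, n₀ = 3458, n = 5906; a·n₀/n = 1690·3458/5906 = 989.5056; c·n₁/n = 1336·2448/5906 = 553.7636
RR_MH = (648.6028 + 989.5056) / (385.1813 + 553.7636) = 1638.1084 / 938.9449 = 1.74463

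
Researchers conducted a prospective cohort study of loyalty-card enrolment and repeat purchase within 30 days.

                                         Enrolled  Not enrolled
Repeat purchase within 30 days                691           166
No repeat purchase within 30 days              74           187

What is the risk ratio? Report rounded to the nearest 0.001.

1.921

Reading the table with exposure as columns: a = 691 (Enrolled, case), b = 74 (Enrolled, non-case), c = 166 (Not enrolled, case), d = 187.
Risk in exposed = 691/765 = 0.90327; risk in unexposed = 166/353 = 0.47025.
RR = 0.90327 / 0.47025 = 1.92080
The risk among the exposed is 1.92 times that among the unexposed.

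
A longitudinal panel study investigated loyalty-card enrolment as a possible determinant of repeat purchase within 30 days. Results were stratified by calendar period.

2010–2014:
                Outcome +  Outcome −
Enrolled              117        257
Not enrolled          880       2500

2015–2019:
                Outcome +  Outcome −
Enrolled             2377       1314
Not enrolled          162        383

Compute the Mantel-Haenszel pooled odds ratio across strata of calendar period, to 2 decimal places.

2.65

OR_MH = Σ(aᵢdᵢ/nᵢ) / Σ(bᵢcᵢ/nᵢ), where nᵢ is the stratum total.
Stratum 1 (2010–2014): n = 3754; a·d/n = 117·2500/3754 = 77.9169; b·c/n = 257·880/3754 = 60.2451
Stratum 2 (2015–2019): n = 4236; a·d/n = 2377·383/4236 = 214.9176; b·c/n = 1314·162/4236 = 50.2521
OR_MH = (77.9169 + 214.9176) / (60.2451 + 50.2521) = 292.8345 / 110.4972 = 2.65015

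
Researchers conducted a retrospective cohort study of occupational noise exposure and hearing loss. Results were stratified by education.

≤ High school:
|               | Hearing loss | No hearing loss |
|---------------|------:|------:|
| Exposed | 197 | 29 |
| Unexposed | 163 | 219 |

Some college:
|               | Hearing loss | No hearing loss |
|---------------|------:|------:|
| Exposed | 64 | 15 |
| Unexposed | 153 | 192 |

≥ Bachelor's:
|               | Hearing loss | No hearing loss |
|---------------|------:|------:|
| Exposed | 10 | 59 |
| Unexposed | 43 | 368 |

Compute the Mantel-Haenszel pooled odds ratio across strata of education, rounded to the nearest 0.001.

5.825

OR_MH = Σ(aᵢdᵢ/nᵢ) / Σ(bᵢcᵢ/nᵢ), where nᵢ is the stratum total.
Stratum 1 (≤ High school): n = 608; a·d/n = 197·219/608 = 70.9589; b·c/n = 29·163/608 = 7.7747
Stratum 2 (Some college): n = 424; a·d/n = 64·192/424 = 28.9811; b·c/n = 15·153/424 = 5.4127
Stratum 3 (≥ Bachelor's): n = 480; a·d/n = 10·368/480 = 7.6667; b·c/n = 59·43/480 = 5.2854
OR_MH = (70.9589 + 28.9811 + 7.6667) / (7.7747 + 5.4127 + 5.2854) = 107.6067 / 18.4728 = 5.82513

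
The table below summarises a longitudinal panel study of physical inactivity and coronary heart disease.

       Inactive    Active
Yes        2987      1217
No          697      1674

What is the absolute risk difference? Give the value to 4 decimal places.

Reading the table with exposure as columns: a = 2987 (Inactive, case), b = 697 (Inactive, non-case), c = 1217 (Active, case), d = 1674.
Risk in exposed = 2987/3684 = 0.810803; risk in unexposed = 1217/2891 = 0.420962.
Risk difference = 0.810803 − 0.420962 = 0.389842

0.3898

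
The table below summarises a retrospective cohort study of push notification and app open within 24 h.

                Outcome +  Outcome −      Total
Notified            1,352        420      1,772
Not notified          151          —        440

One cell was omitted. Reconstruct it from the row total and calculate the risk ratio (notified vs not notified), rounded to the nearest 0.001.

2.223

The missing cell is in the unexposed row: 440 − 151 = 289.
So a = 1352, b = 420, c = 151, d = 289.
RR = [a/(a+b)] / [c/(c+d)] = (1352/1772) / (151/440) = 0.76298/0.34318 = 2.22325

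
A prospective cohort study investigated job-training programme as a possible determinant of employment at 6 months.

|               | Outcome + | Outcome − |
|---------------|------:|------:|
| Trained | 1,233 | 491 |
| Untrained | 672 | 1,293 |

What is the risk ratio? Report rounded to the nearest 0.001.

Cells: a = 1233, b = 491, c = 672, d = 1293.
Risk in exposed = 1233/1724 = 0.71520; risk in unexposed = 672/1965 = 0.34198.
RR = 0.71520 / 0.34198 = 2.09131
The risk among the exposed is 2.09 times that among the unexposed.

2.091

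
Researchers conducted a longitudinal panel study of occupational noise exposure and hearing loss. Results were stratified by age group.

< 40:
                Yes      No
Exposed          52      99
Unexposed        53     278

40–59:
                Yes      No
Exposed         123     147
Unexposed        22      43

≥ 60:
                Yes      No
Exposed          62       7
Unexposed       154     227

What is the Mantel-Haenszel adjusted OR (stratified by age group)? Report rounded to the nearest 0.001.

OR_MH = Σ(aᵢdᵢ/nᵢ) / Σ(bᵢcᵢ/nᵢ), where nᵢ is the stratum total.
Stratum 1 (< 40): n = 482; a·d/n = 52·278/482 = 29.9917; b·c/n = 99·53/482 = 10.8859
Stratum 2 (40–59): n = 335; a·d/n = 123·43/335 = 15.7881; b·c/n = 147·22/335 = 9.6537
Stratum 3 (≥ 60): n = 450; a·d/n = 62·227/450 = 31.2756; b·c/n = 7·154/450 = 2.3956
OR_MH = (29.9917 + 15.7881 + 31.2756) / (10.8859 + 9.6537 + 2.3956) = 77.0553 / 22.9352 = 3.35970

3.360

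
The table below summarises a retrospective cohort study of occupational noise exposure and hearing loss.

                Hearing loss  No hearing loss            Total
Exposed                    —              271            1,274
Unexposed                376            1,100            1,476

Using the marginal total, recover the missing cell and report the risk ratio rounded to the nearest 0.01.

The missing cell is in the exposed row: 1274 − 271 = 1003.
So a = 1003, b = 271, c = 376, d = 1100.
RR = [a/(a+b)] / [c/(c+d)] = (1003/1274) / (376/1476) = 0.78728/0.25474 = 3.09051

3.09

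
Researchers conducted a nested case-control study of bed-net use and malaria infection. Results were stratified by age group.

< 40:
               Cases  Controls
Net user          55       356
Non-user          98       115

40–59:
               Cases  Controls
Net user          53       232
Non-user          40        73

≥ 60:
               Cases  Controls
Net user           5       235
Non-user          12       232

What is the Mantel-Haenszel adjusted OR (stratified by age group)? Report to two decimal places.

0.26

OR_MH = Σ(aᵢdᵢ/nᵢ) / Σ(bᵢcᵢ/nᵢ), where nᵢ is the stratum total.
Stratum 1 (< 40): n = 624; a·d/n = 55·115/624 = 10.1362; b·c/n = 356·98/624 = 55.9103
Stratum 2 (40–59): n = 398; a·d/n = 53·73/398 = 9.7211; b·c/n = 232·40/398 = 23.3166
Stratum 3 (≥ 60): n = 484; a·d/n = 5·232/484 = 2.3967; b·c/n = 235·12/484 = 5.8264
OR_MH = (10.1362 + 9.7211 + 2.3967) / (55.9103 + 23.3166 + 5.8264) = 22.2540 / 85.0533 = 0.26165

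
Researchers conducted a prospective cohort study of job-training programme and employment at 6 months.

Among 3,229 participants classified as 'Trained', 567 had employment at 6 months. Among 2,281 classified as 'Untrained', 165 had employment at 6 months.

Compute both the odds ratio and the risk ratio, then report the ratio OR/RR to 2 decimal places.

1.13

From the description: a = 567, b = 2662, c = 165, d = 2116.
OR = (567·2116)/(2662·165) = 1199772/439230 = 2.73153
Risk in exposed = 567/3229 = 0.17560; risk in unexposed = 165/2281 = 0.07234; RR = 2.42748
OR/RR = 2.73153 / 2.42748 = 1.12525
The outcome is not rare, so the OR lies further from 1 than the RR.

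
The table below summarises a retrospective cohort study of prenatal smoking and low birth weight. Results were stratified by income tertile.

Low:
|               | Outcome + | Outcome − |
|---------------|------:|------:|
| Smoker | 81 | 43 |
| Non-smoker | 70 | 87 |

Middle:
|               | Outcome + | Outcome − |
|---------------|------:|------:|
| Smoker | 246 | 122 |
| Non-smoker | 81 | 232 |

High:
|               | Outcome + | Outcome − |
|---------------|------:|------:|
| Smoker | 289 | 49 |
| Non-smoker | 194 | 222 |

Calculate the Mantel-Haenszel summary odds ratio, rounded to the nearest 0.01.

OR_MH = Σ(aᵢdᵢ/nᵢ) / Σ(bᵢcᵢ/nᵢ), where nᵢ is the stratum total.
Stratum 1 (Low): n = 281; a·d/n = 81·87/281 = 25.0783; b·c/n = 43·70/281 = 10.7117
Stratum 2 (Middle): n = 681; a·d/n = 246·232/681 = 83.8062; b·c/n = 122·81/681 = 14.5110
Stratum 3 (High): n = 754; a·d/n = 289·222/754 = 85.0902; b·c/n = 49·194/754 = 12.6074
OR_MH = (25.0783 + 83.8062 + 85.0902) / (10.7117 + 14.5110 + 12.6074) = 193.9746 / 37.8302 = 5.12751

5.13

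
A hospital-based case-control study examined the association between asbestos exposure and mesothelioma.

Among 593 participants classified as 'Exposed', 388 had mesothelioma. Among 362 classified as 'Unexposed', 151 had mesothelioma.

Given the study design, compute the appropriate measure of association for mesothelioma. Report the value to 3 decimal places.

From the description: a = 388, b = 205, c = 151, d = 211.
This is a hospital-based case-control study: participants were sampled on outcome status, so risks in the source population cannot be estimated directly — relative risk is not valid here. The odds ratio is the appropriate measure.
OR = (a·d)/(b·c) = (388 × 211) / (205 × 151) = 81868 / 30955 = 2.64474

2.645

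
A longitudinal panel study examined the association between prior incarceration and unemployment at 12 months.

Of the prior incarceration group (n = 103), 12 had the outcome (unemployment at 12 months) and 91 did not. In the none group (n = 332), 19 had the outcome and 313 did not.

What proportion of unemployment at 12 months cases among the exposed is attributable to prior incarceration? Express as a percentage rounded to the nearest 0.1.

50.9

From the description: a = 12, b = 91, c = 19, d = 313.
Risk in exposed = 12/103 = 0.11650; risk in unexposed = 19/332 = 0.05723.
RR = 0.11650/0.05723 = 2.03577
AR% = (RR − 1)/RR × 100 = (2.03577 − 1)/2.03577 × 100 = 50.8785%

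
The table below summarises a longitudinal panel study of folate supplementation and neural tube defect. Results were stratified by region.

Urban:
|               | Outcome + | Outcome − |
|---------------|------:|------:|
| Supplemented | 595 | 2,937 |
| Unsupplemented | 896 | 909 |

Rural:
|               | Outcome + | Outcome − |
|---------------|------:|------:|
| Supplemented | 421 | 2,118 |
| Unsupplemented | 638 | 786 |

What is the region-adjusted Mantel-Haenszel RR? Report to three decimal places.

RR_MH = Σ(aᵢ·n₀ᵢ/nᵢ) / Σ(cᵢ·n₁ᵢ/nᵢ), with n₁ᵢ = aᵢ+bᵢ (exposed), n₀ᵢ = cᵢ+dᵢ (unexposed), nᵢ = n₁ᵢ+n₀ᵢ.
Stratum 1 (Urban): n₁ = 3532, n₀ = 1805, n = 5337; a·n₀/n = 595·1805/5337 = 201.2320; c·n₁/n = 896·3532/5337 = 592.9683
Stratum 2 (Rural): n₁ = 2539, n₀ = 1424, n = 3963; a·n₀/n = 421·1424/3963 = 151.2753; c·n₁/n = 638·2539/3963 = 408.7515
RR_MH = (201.2320 + 151.2753) / (592.9683 + 408.7515) = 352.5073 / 1001.7198 = 0.35190

0.352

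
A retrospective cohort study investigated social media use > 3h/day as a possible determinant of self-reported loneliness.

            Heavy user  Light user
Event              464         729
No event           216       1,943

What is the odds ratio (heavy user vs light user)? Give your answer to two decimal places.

Reading the table with exposure as columns: a = 464 (Heavy user, case), b = 216 (Heavy user, non-case), c = 729 (Light user, case), d = 1943.
OR = (a·d)/(b·c) = (464 × 1943) / (216 × 729) = 901552 / 157464 = 5.72545
The odds of self-reported loneliness are about 5.73 times as high in the heavy user group.

5.73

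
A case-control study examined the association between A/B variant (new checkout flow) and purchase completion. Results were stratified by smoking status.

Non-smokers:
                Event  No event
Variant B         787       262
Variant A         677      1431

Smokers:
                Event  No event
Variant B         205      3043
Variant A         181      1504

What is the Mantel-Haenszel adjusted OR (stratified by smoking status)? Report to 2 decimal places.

2.50

OR_MH = Σ(aᵢdᵢ/nᵢ) / Σ(bᵢcᵢ/nᵢ), where nᵢ is the stratum total.
Stratum 1 (Non-smokers): n = 3157; a·d/n = 787·1431/3157 = 356.7301; b·c/n = 262·677/3157 = 56.1844
Stratum 2 (Smokers): n = 4933; a·d/n = 205·1504/4933 = 62.5015; b·c/n = 3043·181/4933 = 111.6527
OR_MH = (356.7301 + 62.5015) / (56.1844 + 111.6527) = 419.2316 / 167.8371 = 2.49785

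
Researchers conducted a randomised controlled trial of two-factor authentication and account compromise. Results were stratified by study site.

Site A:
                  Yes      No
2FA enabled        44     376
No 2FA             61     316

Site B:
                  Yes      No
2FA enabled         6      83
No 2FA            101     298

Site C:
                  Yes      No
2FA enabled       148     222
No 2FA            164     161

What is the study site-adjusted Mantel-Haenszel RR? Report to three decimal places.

RR_MH = Σ(aᵢ·n₀ᵢ/nᵢ) / Σ(cᵢ·n₁ᵢ/nᵢ), with n₁ᵢ = aᵢ+bᵢ (exposed), n₀ᵢ = cᵢ+dᵢ (unexposed), nᵢ = n₁ᵢ+n₀ᵢ.
Stratum 1 (Site A): n₁ = 420, n₀ = 377, n = 797; a·n₀/n = 44·377/797 = 20.8130; c·n₁/n = 61·420/797 = 32.1455
Stratum 2 (Site B): n₁ = 89, n₀ = 399, n = 488; a·n₀/n = 6·399/488 = 4.9057; c·n₁/n = 101·89/488 = 18.4201
Stratum 3 (Site C): n₁ = 370, n₀ = 325, n = 695; a·n₀/n = 148·325/695 = 69.2086; c·n₁/n = 164·370/695 = 87.3094
RR_MH = (20.8130 + 4.9057 + 69.2086) / (32.1455 + 18.4201 + 87.3094) = 94.9274 / 137.8750 = 0.68850

0.689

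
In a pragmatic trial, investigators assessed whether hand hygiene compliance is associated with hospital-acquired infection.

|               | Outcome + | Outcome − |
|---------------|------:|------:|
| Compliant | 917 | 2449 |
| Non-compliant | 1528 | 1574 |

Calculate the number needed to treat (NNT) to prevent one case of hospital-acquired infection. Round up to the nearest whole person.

5

Risk in treated group = 917/3366 = 0.27243; risk in control = 1528/3102 = 0.49259.
Absolute risk reduction = 0.49259 − 0.27243 = 0.22016
NNT = 1 / ARR = 1 / 0.22016 = 4.542 → round up → 5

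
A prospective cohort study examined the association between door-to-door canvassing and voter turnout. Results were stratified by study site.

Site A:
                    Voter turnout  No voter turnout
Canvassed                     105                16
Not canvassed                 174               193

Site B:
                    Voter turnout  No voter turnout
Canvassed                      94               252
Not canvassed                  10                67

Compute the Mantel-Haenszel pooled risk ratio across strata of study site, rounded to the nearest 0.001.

1.872

RR_MH = Σ(aᵢ·n₀ᵢ/nᵢ) / Σ(cᵢ·n₁ᵢ/nᵢ), with n₁ᵢ = aᵢ+bᵢ (exposed), n₀ᵢ = cᵢ+dᵢ (unexposed), nᵢ = n₁ᵢ+n₀ᵢ.
Stratum 1 (Site A): n₁ = 121, n₀ = 367, n = 488; a·n₀/n = 105·367/488 = 78.9652; c·n₁/n = 174·121/488 = 43.1434
Stratum 2 (Site B): n₁ = 346, n₀ = 77, n = 423; a·n₀/n = 94·77/423 = 17.1111; c·n₁/n = 10·346/423 = 8.1797
RR_MH = (78.9652 + 17.1111) / (43.1434 + 8.1797) = 96.0763 / 51.3231 = 1.87199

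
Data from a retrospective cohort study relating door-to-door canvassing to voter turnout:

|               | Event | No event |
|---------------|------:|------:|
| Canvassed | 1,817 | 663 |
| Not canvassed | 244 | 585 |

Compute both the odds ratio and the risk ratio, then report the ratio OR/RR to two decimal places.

Cells: a = 1817, b = 663, c = 244, d = 585.
OR = (1817·585)/(663·244) = 1062945/161772 = 6.57064
Risk in exposed = 1817/2480 = 0.73266; risk in unexposed = 244/829 = 0.29433; RR = 2.48925
OR/RR = 6.57064 / 2.48925 = 2.63961
The outcome is not rare, so the OR lies further from 1 than the RR.

2.64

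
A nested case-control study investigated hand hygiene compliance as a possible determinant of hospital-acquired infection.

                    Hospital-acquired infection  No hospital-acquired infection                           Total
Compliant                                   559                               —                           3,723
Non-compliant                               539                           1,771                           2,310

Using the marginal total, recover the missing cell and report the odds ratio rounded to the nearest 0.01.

The missing cell is in the exposed row: 3723 − 559 = 3164.
So a = 559, b = 3164, c = 539, d = 1771.
OR = (a·d)/(b·c) = (559 × 1771) / (3164 × 539) = 989989 / 1705396 = 0.58050

0.58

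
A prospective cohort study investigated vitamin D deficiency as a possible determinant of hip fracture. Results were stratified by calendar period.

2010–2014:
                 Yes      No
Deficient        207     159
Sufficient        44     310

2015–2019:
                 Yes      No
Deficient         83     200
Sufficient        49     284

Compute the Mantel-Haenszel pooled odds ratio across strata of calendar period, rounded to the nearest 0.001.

OR_MH = Σ(aᵢdᵢ/nᵢ) / Σ(bᵢcᵢ/nᵢ), where nᵢ is the stratum total.
Stratum 1 (2010–2014): n = 720; a·d/n = 207·310/720 = 89.1250; b·c/n = 159·44/720 = 9.7167
Stratum 2 (2015–2019): n = 616; a·d/n = 83·284/616 = 38.2662; b·c/n = 200·49/616 = 15.9091
OR_MH = (89.1250 + 38.2662) / (9.7167 + 15.9091) = 127.3912 / 25.6258 = 4.97122

4.971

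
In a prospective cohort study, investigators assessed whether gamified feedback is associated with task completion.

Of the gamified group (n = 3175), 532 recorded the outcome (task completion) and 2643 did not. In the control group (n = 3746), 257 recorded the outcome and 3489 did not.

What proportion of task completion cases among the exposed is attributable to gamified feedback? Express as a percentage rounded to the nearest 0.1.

From the description: a = 532, b = 2643, c = 257, d = 3489.
Risk in exposed = 532/3175 = 0.16756; risk in unexposed = 257/3746 = 0.06861.
RR = 0.16756/0.06861 = 2.44232
AR% = (RR − 1)/RR × 100 = (2.44232 − 1)/2.44232 × 100 = 59.0553%

59.1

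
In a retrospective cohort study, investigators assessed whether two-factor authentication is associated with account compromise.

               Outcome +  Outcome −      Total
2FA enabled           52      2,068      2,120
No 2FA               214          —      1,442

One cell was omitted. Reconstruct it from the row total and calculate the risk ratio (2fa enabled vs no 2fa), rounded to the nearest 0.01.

The missing cell is in the unexposed row: 1442 − 214 = 1228.
So a = 52, b = 2068, c = 214, d = 1228.
RR = [a/(a+b)] / [c/(c+d)] = (52/2120) / (214/1442) = 0.02453/0.14840 = 0.16528

0.17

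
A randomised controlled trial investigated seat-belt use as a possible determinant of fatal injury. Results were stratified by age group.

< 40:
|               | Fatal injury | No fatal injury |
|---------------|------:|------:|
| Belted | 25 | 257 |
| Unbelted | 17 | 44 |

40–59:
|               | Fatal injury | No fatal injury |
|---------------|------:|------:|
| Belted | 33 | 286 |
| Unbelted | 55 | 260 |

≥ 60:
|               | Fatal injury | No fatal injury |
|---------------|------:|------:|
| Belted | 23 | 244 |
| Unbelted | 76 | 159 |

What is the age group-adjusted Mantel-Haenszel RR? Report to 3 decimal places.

RR_MH = Σ(aᵢ·n₀ᵢ/nᵢ) / Σ(cᵢ·n₁ᵢ/nᵢ), with n₁ᵢ = aᵢ+bᵢ (exposed), n₀ᵢ = cᵢ+dᵢ (unexposed), nᵢ = n₁ᵢ+n₀ᵢ.
Stratum 1 (< 40): n₁ = 282, n₀ = 61, n = 343; a·n₀/n = 25·61/343 = 4.4461; c·n₁/n = 17·282/343 = 13.9767
Stratum 2 (40–59): n₁ = 319, n₀ = 315, n = 634; a·n₀/n = 33·315/634 = 16.3959; c·n₁/n = 55·319/634 = 27.6735
Stratum 3 (≥ 60): n₁ = 267, n₀ = 235, n = 502; a·n₀/n = 23·235/502 = 10.7669; c·n₁/n = 76·267/502 = 40.4223
RR_MH = (4.4461 + 16.3959 + 10.7669) / (13.9767 + 27.6735 + 40.4223) = 31.6089 / 82.0725 = 0.38513

0.385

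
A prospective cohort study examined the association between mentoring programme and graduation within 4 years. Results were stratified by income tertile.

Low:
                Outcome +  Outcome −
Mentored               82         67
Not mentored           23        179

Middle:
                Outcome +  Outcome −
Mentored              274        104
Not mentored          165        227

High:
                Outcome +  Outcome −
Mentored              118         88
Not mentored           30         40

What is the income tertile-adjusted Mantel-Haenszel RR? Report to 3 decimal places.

1.914

RR_MH = Σ(aᵢ·n₀ᵢ/nᵢ) / Σ(cᵢ·n₁ᵢ/nᵢ), with n₁ᵢ = aᵢ+bᵢ (exposed), n₀ᵢ = cᵢ+dᵢ (unexposed), nᵢ = n₁ᵢ+n₀ᵢ.
Stratum 1 (Low): n₁ = 149, n₀ = 202, n = 351; a·n₀/n = 82·202/351 = 47.1909; c·n₁/n = 23·149/351 = 9.7635
Stratum 2 (Middle): n₁ = 378, n₀ = 392, n = 770; a·n₀/n = 274·392/770 = 139.4909; c·n₁/n = 165·378/770 = 81.0000
Stratum 3 (High): n₁ = 206, n₀ = 70, n = 276; a·n₀/n = 118·70/276 = 29.9275; c·n₁/n = 30·206/276 = 22.3913
RR_MH = (47.1909 + 139.4909 + 29.9275) / (9.7635 + 81.0000 + 22.3913) = 216.6093 / 113.1548 = 1.91427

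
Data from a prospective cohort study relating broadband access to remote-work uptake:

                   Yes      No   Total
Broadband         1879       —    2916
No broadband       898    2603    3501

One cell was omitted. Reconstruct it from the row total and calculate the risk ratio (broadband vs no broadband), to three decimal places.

2.512

The missing cell is in the exposed row: 2916 − 1879 = 1037.
So a = 1879, b = 1037, c = 898, d = 2603.
RR = [a/(a+b)] / [c/(c+d)] = (1879/2916) / (898/3501) = 0.64438/0.25650 = 2.51220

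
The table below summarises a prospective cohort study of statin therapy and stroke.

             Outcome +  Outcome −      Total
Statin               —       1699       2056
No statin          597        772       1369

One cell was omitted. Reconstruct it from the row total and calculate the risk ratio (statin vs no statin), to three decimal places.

0.398

The missing cell is in the exposed row: 2056 − 1699 = 357.
So a = 357, b = 1699, c = 597, d = 772.
RR = [a/(a+b)] / [c/(c+d)] = (357/2056) / (597/1369) = 0.17364/0.43608 = 0.39818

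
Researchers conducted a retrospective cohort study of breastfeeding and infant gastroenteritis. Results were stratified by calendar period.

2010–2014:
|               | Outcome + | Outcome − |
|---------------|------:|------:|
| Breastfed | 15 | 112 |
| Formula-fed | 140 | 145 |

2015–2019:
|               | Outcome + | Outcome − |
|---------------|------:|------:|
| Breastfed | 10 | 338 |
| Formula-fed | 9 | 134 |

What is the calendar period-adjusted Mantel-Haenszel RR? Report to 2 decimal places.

0.27

RR_MH = Σ(aᵢ·n₀ᵢ/nᵢ) / Σ(cᵢ·n₁ᵢ/nᵢ), with n₁ᵢ = aᵢ+bᵢ (exposed), n₀ᵢ = cᵢ+dᵢ (unexposed), nᵢ = n₁ᵢ+n₀ᵢ.
Stratum 1 (2010–2014): n₁ = 127, n₀ = 285, n = 412; a·n₀/n = 15·285/412 = 10.3762; c·n₁/n = 140·127/412 = 43.1553
Stratum 2 (2015–2019): n₁ = 348, n₀ = 143, n = 491; a·n₀/n = 10·143/491 = 2.9124; c·n₁/n = 9·348/491 = 6.3788
RR_MH = (10.3762 + 2.9124) / (43.1553 + 6.3788) = 13.2886 / 49.5342 = 0.26827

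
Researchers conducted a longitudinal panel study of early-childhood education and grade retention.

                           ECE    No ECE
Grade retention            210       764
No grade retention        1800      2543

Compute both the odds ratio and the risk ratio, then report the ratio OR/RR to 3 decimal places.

0.859

Reading the table with exposure as columns: a = 210 (ECE, case), b = 1800 (ECE, non-case), c = 764 (No ECE, case), d = 2543.
OR = (210·2543)/(1800·764) = 534030/1375200 = 0.38833
Risk in exposed = 210/2010 = 0.10448; risk in unexposed = 764/3307 = 0.23103; RR = 0.45223
OR/RR = 0.38833 / 0.45223 = 0.85869
The outcome is not rare, so the OR lies further from 1 than the RR.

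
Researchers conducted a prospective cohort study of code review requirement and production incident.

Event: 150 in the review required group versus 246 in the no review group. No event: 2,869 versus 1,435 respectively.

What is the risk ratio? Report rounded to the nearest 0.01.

From the description: a = 150, b = 2869, c = 246, d = 1435.
Risk in exposed = 150/3019 = 0.04969; risk in unexposed = 246/1681 = 0.14634.
RR = 0.04969 / 0.14634 = 0.33952
The risk is 66% lower among the exposed than among the unexposed.

0.34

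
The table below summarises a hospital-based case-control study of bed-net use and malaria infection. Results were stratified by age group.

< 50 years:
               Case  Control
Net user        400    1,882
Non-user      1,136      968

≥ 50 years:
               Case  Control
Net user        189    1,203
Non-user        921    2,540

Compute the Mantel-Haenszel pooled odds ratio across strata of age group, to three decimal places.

OR_MH = Σ(aᵢdᵢ/nᵢ) / Σ(bᵢcᵢ/nᵢ), where nᵢ is the stratum total.
Stratum 1 (< 50 years): n = 4386; a·d/n = 400·968/4386 = 88.2809; b·c/n = 1882·1136/4386 = 487.4492
Stratum 2 (≥ 50 years): n = 4853; a·d/n = 189·2540/4853 = 98.9203; b·c/n = 1203·921/4853 = 228.3048
OR_MH = (88.2809 + 98.9203) / (487.4492 + 228.3048) = 187.2011 / 715.7539 = 0.26154

0.262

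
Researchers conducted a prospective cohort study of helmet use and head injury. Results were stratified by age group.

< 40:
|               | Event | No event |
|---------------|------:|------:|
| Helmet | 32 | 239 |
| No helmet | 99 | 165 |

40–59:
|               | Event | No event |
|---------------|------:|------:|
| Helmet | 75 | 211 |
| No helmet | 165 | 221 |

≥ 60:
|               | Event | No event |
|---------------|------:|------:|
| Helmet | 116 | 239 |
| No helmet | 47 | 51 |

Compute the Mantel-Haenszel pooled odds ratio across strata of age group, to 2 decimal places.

OR_MH = Σ(aᵢdᵢ/nᵢ) / Σ(bᵢcᵢ/nᵢ), where nᵢ is the stratum total.
Stratum 1 (< 40): n = 535; a·d/n = 32·165/535 = 9.8692; b·c/n = 239·99/535 = 44.2262
Stratum 2 (40–59): n = 672; a·d/n = 75·221/672 = 24.6652; b·c/n = 211·165/672 = 51.8080
Stratum 3 (≥ 60): n = 453; a·d/n = 116·51/453 = 13.0596; b·c/n = 239·47/453 = 24.7969
OR_MH = (9.8692 + 24.6652 + 13.0596) / (44.2262 + 51.8080 + 24.7969) = 47.5939 / 120.8311 = 0.39389

0.39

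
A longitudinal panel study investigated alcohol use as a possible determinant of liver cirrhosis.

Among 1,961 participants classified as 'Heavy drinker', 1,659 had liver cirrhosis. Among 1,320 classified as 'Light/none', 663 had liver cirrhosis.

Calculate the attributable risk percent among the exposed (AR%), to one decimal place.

From the description: a = 1659, b = 302, c = 663, d = 657.
Risk in exposed = 1659/1961 = 0.84600; risk in unexposed = 663/1320 = 0.50227.
RR = 0.84600/0.50227 = 1.68434
AR% = (RR − 1)/RR × 100 = (1.68434 − 1)/1.68434 × 100 = 40.6295%

40.6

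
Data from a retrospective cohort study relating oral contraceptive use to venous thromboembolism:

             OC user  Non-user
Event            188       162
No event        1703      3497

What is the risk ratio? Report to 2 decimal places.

Reading the table with exposure as columns: a = 188 (OC user, case), b = 1703 (OC user, non-case), c = 162 (Non-user, case), d = 3497.
Risk in exposed = 188/1891 = 0.09942; risk in unexposed = 162/3659 = 0.04427.
RR = 0.09942 / 0.04427 = 2.24550
The risk among the exposed is 2.25 times that among the unexposed.

2.25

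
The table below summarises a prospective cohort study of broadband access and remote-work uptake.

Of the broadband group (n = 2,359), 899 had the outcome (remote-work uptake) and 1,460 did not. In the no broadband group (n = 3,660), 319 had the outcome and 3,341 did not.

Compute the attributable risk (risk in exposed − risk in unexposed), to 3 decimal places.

0.294

From the description: a = 899, b = 1460, c = 319, d = 3341.
Risk in exposed = 899/2359 = 0.381094; risk in unexposed = 319/3660 = 0.087158.
Risk difference = 0.381094 − 0.087158 = 0.293935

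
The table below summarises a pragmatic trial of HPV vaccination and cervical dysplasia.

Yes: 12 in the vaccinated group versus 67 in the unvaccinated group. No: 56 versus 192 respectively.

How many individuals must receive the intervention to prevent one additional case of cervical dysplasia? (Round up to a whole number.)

Risk in treated group = 12/68 = 0.17647; risk in control = 67/259 = 0.25869.
Absolute risk reduction = 0.25869 − 0.17647 = 0.08222
NNT = 1 / ARR = 1 / 0.08222 = 12.163 → round up → 13

13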